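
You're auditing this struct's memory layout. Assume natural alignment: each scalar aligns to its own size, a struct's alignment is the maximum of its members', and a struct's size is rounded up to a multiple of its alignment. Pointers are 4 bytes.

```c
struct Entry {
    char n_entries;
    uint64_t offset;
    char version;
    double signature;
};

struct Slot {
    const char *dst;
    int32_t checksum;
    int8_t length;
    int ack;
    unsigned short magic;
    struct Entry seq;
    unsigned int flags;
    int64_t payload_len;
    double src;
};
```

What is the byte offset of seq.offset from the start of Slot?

Entry: 0..1  n_entries  (1B, 1-aligned); 1..8  -- padding (7B); 8..16  offset  (8B, 8-aligned); 16..17  version  (1B, 1-aligned); 17..24  -- padding (7B); 24..32  signature  (8B, 8-aligned); sizeof = 32, alignof = 8
0..4  dst  (4B, 4-aligned)
4..8  checksum  (4B, 4-aligned)
8..9  length  (1B, 1-aligned)
9..12  -- padding (3B)
12..16  ack  (4B, 4-aligned)
16..18  magic  (2B, 2-aligned)
18..24  -- padding (6B)
24..56  seq  (32B, 8-aligned)
within Entry: offset at 8
24 + 8 = 32

32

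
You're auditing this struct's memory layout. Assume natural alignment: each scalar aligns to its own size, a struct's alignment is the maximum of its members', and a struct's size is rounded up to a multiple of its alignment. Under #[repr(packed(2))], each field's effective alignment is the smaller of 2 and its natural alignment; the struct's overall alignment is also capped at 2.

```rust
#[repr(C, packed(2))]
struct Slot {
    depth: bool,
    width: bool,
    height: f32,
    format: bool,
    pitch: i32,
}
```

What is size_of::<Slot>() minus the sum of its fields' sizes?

1

@0: depth [1B, align 1] → 1
@1: width [1B, align 1] → 2
@2: height [4B, align 2] → 6
@6: format [1B, align 1] → 7
+1 pad (align 2)
@8: pitch [4B, align 2] → 12
size 12, align 2
data bytes 11, size 12 → padding 1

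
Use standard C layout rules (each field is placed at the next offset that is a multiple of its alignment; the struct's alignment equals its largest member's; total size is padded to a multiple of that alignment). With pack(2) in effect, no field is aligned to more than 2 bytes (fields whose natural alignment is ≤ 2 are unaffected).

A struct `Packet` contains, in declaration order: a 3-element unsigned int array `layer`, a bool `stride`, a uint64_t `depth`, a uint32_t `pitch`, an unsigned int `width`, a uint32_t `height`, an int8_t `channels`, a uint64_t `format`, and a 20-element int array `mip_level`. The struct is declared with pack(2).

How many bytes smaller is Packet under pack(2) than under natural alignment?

4

natural layout:
  layer at 0 (size 12, align 4) → ends 12
  stride at 12 (size 1, align 1) → ends 13
  pad 3 to align 8 for depth
  depth at 16 (size 8, align 8) → ends 24
  pitch at 24 (size 4, align 4) → ends 28
  width at 28 (size 4, align 4) → ends 32
  height at 32 (size 4, align 4) → ends 36
  channels at 36 (size 1, align 1) → ends 37
  pad 3 to align 8 for format
  format at 40 (size 8, align 8) → ends 48
  mip_level at 48 (size 80, align 4) → ends 128
  total 128 bytes, alignment 8
packed(2) layout:
  layer at 0 (size 12, align 2) → ends 12
  stride at 12 (size 1, align 1) → ends 13
  pad 1 to align 2 for depth
  depth at 14 (size 8, align 2) → ends 22
  pitch at 22 (size 4, align 2) → ends 26
  width at 26 (size 4, align 2) → ends 30
  height at 30 (size 4, align 2) → ends 34
  channels at 34 (size 1, align 1) → ends 35
  pad 1 to align 2 for format
  format at 36 (size 8, align 2) → ends 44
  mip_level at 44 (size 80, align 2) → ends 124
  total 124 bytes, alignment 2
128 − 124 = 4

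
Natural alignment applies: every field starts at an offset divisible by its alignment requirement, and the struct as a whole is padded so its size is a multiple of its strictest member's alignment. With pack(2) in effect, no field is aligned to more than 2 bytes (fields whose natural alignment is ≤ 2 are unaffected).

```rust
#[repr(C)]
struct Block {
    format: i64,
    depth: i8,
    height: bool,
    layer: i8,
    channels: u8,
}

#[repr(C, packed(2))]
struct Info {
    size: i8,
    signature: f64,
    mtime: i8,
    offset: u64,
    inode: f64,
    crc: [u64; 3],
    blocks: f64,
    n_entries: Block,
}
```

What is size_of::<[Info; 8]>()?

608

Block: format at 0 (size 8, align 8) → ends 8; depth at 8 (size 1, align 1) → ends 9; height at 9 (size 1, align 1) → ends 10; layer at 10 (size 1, align 1) → ends 11; channels at 11 (size 1, align 1) → ends 12; tail pad 4 to reach multiple of 8; total 16 bytes, alignment 8
size at 0 (size 1, align 1) → ends 1
pad 1 to align 2 for signature
signature at 2 (size 8, align 2) → ends 10
mtime at 10 (size 1, align 1) → ends 11
pad 1 to align 2 for offset
offset at 12 (size 8, align 2) → ends 20
inode at 20 (size 8, align 2) → ends 28
crc at 28 (size 24, align 2) → ends 52
blocks at 52 (size 8, align 2) → ends 60
n_entries at 60 (size 16, align 2) → ends 76
total 76 bytes, alignment 2
array of 8: 8 × 76 = 608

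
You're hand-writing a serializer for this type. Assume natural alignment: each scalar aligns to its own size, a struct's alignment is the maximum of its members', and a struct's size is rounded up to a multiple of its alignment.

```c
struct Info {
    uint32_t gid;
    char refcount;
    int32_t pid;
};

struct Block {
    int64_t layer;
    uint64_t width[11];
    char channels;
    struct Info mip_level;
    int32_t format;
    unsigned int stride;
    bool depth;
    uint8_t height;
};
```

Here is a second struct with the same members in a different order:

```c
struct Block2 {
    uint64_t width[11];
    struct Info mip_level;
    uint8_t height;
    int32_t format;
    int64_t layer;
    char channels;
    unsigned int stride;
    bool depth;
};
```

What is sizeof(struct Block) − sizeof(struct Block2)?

Info: gid at 0 (size 4, align 4) → ends 4; refcount at 4 (size 1, align 1) → ends 5; pad 3 to align 4 for pid; pid at 8 (size 4, align 4) → ends 12; total 12 bytes, alignment 4
layer at 0 (size 8, align 8) → ends 8
width at 8 (size 88, align 8) → ends 96
channels at 96 (size 1, align 1) → ends 97
pad 3 to align 4 for mip_level
mip_level at 100 (size 12, align 4) → ends 112
format at 112 (size 4, align 4) → ends 116
stride at 116 (size 4, align 4) → ends 120
depth at 120 (size 1, align 1) → ends 121
height at 121 (size 1, align 1) → ends 122
tail pad 6 to reach multiple of 8
total 128 bytes, alignment 8
— Block2 —
width at 0 (size 88, align 8) → ends 88
mip_level at 88 (size 12, align 4) → ends 100
height at 100 (size 1, align 1) → ends 101
pad 3 to align 4 for format
format at 104 (size 4, align 4) → ends 108
pad 4 to align 8 for layer
layer at 112 (size 8, align 8) → ends 120
channels at 120 (size 1, align 1) → ends 121
pad 3 to align 4 for stride
stride at 124 (size 4, align 4) → ends 128
depth at 128 (size 1, align 1) → ends 129
tail pad 7 to reach multiple of 8
total 136 bytes, alignment 8
128 − 136 = -8

-8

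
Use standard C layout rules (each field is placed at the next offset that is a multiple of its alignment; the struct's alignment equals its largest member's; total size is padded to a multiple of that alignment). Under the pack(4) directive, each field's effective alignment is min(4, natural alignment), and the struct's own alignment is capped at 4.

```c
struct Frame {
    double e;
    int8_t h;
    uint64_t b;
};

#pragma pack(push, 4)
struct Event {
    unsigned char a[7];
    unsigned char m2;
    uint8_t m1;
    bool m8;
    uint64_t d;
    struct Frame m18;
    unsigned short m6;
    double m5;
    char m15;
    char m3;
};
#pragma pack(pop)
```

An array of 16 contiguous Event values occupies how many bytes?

Frame: 0..8  e  (8B, 8-aligned); 8..9  h  (1B, 1-aligned); 9..16  -- padding (7B); 16..24  b  (8B, 8-aligned); sizeof = 24, alignof = 8
0..7  a  (7B, 1-aligned)
7..8  m2  (1B, 1-aligned)
8..9  m1  (1B, 1-aligned)
9..10  m8  (1B, 1-aligned)
10..12  -- padding (2B)
12..20  d  (8B, 4-aligned)
20..44  m18  (24B, 4-aligned)
44..46  m6  (2B, 2-aligned)
46..48  -- padding (2B)
48..56  m5  (8B, 4-aligned)
56..57  m15  (1B, 1-aligned)
57..58  m3  (1B, 1-aligned)
58..60  -- tail padding (2B)
sizeof = 60, alignof = 4
array of 16: 16 × 60 = 960

960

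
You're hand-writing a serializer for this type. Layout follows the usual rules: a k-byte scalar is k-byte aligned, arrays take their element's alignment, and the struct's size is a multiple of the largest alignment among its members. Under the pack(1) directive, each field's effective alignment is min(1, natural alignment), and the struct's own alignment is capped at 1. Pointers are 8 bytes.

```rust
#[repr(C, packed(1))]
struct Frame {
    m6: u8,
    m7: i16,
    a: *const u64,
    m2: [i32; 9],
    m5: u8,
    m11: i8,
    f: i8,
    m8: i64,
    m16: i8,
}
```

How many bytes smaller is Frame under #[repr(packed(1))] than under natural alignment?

natural layout:
  @0: m6 [1B, align 1] → 1
  +1 pad (align 2)
  @2: m7 [2B, align 2] → 4
  +4 pad (align 8)
  @8: a [8B, align 8] → 16
  @16: m2 [36B, align 4] → 52
  @52: m5 [1B, align 1] → 53
  @53: m11 [1B, align 1] → 54
  @54: f [1B, align 1] → 55
  +1 pad (align 8)
  @56: m8 [8B, align 8] → 64
  @64: m16 [1B, align 1] → 65
  +7 tail pad (align 8)
  size 72, align 8
packed(1) layout:
  @0: m6 [1B, align 1] → 1
  @1: m7 [2B, align 1] → 3
  @3: a [8B, align 1] → 11
  @11: m2 [36B, align 1] → 47
  @47: m5 [1B, align 1] → 48
  @48: m11 [1B, align 1] → 49
  @49: f [1B, align 1] → 50
  @50: m8 [8B, align 1] → 58
  @58: m16 [1B, align 1] → 59
  size 59, align 1
72 − 59 = 13

13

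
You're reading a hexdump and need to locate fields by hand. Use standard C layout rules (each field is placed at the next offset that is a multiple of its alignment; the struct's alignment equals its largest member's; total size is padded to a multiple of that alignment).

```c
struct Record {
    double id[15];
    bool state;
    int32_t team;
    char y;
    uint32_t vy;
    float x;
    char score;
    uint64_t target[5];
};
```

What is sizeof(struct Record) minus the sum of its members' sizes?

id at 0 (size 120, align 8) → ends 120
state at 120 (size 1, align 1) → ends 121
pad 3 to align 4 for team
team at 124 (size 4, align 4) → ends 128
y at 128 (size 1, align 1) → ends 129
pad 3 to align 4 for vy
vy at 132 (size 4, align 4) → ends 136
x at 136 (size 4, align 4) → ends 140
score at 140 (size 1, align 1) → ends 141
pad 3 to align 8 for target
target at 144 (size 40, align 8) → ends 184
total 184 bytes, alignment 8
data bytes 175, size 184 → padding 9

9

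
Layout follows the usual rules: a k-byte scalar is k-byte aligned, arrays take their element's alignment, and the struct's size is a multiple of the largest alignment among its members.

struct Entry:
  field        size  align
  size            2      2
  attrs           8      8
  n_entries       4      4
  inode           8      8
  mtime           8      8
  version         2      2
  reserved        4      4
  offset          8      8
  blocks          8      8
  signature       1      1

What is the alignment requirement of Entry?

8

member alignments: size=2, attrs=8, n_entries=4, inode=8, mtime=8, version=2, reserved=4, offset=8, blocks=8, signature=1
max = 8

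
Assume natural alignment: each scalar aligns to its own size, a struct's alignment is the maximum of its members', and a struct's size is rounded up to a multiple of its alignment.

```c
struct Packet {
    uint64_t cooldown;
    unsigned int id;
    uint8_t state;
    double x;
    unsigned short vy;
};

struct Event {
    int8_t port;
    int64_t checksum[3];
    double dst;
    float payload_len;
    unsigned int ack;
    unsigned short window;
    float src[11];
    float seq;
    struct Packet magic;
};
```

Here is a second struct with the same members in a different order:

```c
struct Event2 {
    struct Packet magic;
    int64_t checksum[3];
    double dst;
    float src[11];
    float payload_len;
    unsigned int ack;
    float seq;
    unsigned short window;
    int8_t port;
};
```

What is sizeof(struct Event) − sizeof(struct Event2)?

Packet: @0: cooldown [8B, align 8] → 8; @8: id [4B, align 4] → 12; @12: state [1B, align 1] → 13; +3 pad (align 8); @16: x [8B, align 8] → 24; @24: vy [2B, align 2] → 26; +6 tail pad (align 8); size 32, align 8
@0: port [1B, align 1] → 1
+7 pad (align 8)
@8: checksum [24B, align 8] → 32
@32: dst [8B, align 8] → 40
@40: payload_len [4B, align 4] → 44
@44: ack [4B, align 4] → 48
@48: window [2B, align 2] → 50
+2 pad (align 4)
@52: src [44B, align 4] → 96
@96: seq [4B, align 4] → 100
+4 pad (align 8)
@104: magic [32B, align 8] → 136
size 136, align 8
— Event2 —
@0: magic [32B, align 8] → 32
@32: checksum [24B, align 8] → 56
@56: dst [8B, align 8] → 64
@64: src [44B, align 4] → 108
@108: payload_len [4B, align 4] → 112
@112: ack [4B, align 4] → 116
@116: seq [4B, align 4] → 120
@120: window [2B, align 2] → 122
@122: port [1B, align 1] → 123
+5 tail pad (align 8)
size 128, align 8
136 − 128 = 8

8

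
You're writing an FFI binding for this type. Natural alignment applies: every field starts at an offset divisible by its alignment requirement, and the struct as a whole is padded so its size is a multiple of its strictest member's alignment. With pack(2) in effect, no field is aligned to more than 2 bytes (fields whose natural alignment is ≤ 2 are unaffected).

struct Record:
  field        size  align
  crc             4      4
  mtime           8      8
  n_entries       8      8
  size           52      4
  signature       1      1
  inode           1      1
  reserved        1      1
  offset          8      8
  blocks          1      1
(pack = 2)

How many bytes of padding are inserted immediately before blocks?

0

0..4  crc  (4B, 2-aligned)
4..12  mtime  (8B, 2-aligned)
12..20  n_entries  (8B, 2-aligned)
20..72  size  (52B, 2-aligned)
72..73  signature  (1B, 1-aligned)
73..74  inode  (1B, 1-aligned)
74..75  reserved  (1B, 1-aligned)
75..76  -- padding (1B)
76..84  offset  (8B, 2-aligned)
84..85  blocks  (1B, 1-aligned)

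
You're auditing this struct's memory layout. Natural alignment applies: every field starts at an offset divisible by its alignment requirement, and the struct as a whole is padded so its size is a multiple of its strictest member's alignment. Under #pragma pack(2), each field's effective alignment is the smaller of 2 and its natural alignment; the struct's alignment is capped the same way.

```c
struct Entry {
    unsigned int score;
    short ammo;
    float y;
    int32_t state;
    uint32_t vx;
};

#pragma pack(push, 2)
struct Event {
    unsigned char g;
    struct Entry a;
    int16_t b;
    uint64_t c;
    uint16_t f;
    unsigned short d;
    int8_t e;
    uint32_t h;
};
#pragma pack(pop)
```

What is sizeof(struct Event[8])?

Entry: 0..4  score  (4B, 4-aligned); 4..6  ammo  (2B, 2-aligned); 6..8  -- padding (2B); 8..12  y  (4B, 4-aligned); 12..16  state  (4B, 4-aligned); 16..20  vx  (4B, 4-aligned); sizeof = 20, alignof = 4
0..1  g  (1B, 1-aligned)
1..2  -- padding (1B)
2..22  a  (20B, 2-aligned)
22..24  b  (2B, 2-aligned)
24..32  c  (8B, 2-aligned)
32..34  f  (2B, 2-aligned)
34..36  d  (2B, 2-aligned)
36..37  e  (1B, 1-aligned)
37..38  -- padding (1B)
38..42  h  (4B, 2-aligned)
sizeof = 42, alignof = 2
array of 8: 8 × 42 = 336

336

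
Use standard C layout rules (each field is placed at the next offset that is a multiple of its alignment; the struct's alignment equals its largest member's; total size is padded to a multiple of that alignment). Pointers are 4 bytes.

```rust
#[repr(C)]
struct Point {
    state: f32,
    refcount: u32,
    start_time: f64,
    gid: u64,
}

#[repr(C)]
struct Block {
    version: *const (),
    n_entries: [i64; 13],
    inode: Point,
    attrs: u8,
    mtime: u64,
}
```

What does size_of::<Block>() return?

Point: state at 0 (size 4, align 4) → ends 4; refcount at 4 (size 4, align 4) → ends 8; start_time at 8 (size 8, align 8) → ends 16; gid at 16 (size 8, align 8) → ends 24; total 24 bytes, alignment 8
version at 0 (size 4, align 4) → ends 4
pad 4 to align 8 for n_entries
n_entries at 8 (size 104, align 8) → ends 112
inode at 112 (size 24, align 8) → ends 136
attrs at 136 (size 1, align 1) → ends 137
pad 7 to align 8 for mtime
mtime at 144 (size 8, align 8) → ends 152
total 152 bytes, alignment 8

152 bytes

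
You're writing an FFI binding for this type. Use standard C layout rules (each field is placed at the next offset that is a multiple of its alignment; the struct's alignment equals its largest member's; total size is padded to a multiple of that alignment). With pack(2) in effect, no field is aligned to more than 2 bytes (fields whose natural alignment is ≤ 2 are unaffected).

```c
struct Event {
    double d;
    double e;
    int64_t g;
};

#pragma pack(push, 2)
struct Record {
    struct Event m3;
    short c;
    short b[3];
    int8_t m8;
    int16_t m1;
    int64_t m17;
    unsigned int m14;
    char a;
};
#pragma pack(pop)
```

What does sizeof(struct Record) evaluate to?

Event: 0..8  d  (8B, 8-aligned); 8..16  e  (8B, 8-aligned); 16..24  g  (8B, 8-aligned); sizeof = 24, alignof = 8
0..24  m3  (24B, 2-aligned)
24..26  c  (2B, 2-aligned)
26..32  b  (6B, 2-aligned)
32..33  m8  (1B, 1-aligned)
33..34  -- padding (1B)
34..36  m1  (2B, 2-aligned)
36..44  m17  (8B, 2-aligned)
44..48  m14  (4B, 2-aligned)
48..49  a  (1B, 1-aligned)
49..50  -- tail padding (1B)
sizeof = 50, alignof = 2

50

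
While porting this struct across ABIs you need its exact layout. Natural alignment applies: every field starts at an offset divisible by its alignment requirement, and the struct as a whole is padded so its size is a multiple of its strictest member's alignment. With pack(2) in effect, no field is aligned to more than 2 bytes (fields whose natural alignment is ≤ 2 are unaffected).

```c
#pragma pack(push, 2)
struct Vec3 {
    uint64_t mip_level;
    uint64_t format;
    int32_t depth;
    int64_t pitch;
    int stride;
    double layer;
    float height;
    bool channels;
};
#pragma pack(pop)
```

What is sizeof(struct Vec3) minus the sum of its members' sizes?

1

0..8  mip_level  (8B, 2-aligned)
8..16  format  (8B, 2-aligned)
16..20  depth  (4B, 2-aligned)
20..28  pitch  (8B, 2-aligned)
28..32  stride  (4B, 2-aligned)
32..40  layer  (8B, 2-aligned)
40..44  height  (4B, 2-aligned)
44..45  channels  (1B, 1-aligned)
45..46  -- tail padding (1B)
sizeof = 46, alignof = 2
data bytes 45, size 46 → padding 1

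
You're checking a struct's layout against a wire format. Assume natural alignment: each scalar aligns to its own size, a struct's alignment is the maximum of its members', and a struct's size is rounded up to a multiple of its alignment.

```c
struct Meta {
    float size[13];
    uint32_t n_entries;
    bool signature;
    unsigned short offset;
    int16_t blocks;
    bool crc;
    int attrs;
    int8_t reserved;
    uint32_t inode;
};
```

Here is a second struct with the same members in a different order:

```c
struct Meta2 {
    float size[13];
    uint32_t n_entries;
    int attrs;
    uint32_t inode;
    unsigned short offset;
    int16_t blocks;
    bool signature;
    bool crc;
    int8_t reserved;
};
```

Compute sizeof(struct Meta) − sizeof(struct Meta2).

4

size at 0 (size 52, align 4) → ends 52
n_entries at 52 (size 4, align 4) → ends 56
signature at 56 (size 1, align 1) → ends 57
pad 1 to align 2 for offset
offset at 58 (size 2, align 2) → ends 60
blocks at 60 (size 2, align 2) → ends 62
crc at 62 (size 1, align 1) → ends 63
pad 1 to align 4 for attrs
attrs at 64 (size 4, align 4) → ends 68
reserved at 68 (size 1, align 1) → ends 69
pad 3 to align 4 for inode
inode at 72 (size 4, align 4) → ends 76
total 76 bytes, alignment 4
— Meta2 —
size at 0 (size 52, align 4) → ends 52
n_entries at 52 (size 4, align 4) → ends 56
attrs at 56 (size 4, align 4) → ends 60
inode at 60 (size 4, align 4) → ends 64
offset at 64 (size 2, align 2) → ends 66
blocks at 66 (size 2, align 2) → ends 68
signature at 68 (size 1, align 1) → ends 69
crc at 69 (size 1, align 1) → ends 70
reserved at 70 (size 1, align 1) → ends 71
tail pad 1 to reach multiple of 4
total 72 bytes, alignment 4
76 − 72 = 4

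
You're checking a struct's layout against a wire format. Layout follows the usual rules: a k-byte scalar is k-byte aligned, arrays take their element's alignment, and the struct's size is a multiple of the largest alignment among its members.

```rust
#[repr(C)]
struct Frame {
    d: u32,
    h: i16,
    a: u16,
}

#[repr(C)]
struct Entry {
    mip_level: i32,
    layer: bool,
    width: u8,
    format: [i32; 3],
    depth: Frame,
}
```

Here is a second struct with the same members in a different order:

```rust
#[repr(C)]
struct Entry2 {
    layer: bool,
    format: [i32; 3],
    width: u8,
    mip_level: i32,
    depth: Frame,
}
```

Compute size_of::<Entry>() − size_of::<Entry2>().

-4

Frame: 0..4  d  (4B, 4-aligned); 4..6  h  (2B, 2-aligned); 6..8  a  (2B, 2-aligned); sizeof = 8, alignof = 4
0..4  mip_level  (4B, 4-aligned)
4..5  layer  (1B, 1-aligned)
5..6  width  (1B, 1-aligned)
6..8  -- padding (2B)
8..20  format  (12B, 4-aligned)
20..28  depth  (8B, 4-aligned)
sizeof = 28, alignof = 4
— Entry2 —
0..1  layer  (1B, 1-aligned)
1..4  -- padding (3B)
4..16  format  (12B, 4-aligned)
16..17  width  (1B, 1-aligned)
17..20  -- padding (3B)
20..24  mip_level  (4B, 4-aligned)
24..32  depth  (8B, 4-aligned)
sizeof = 32, alignof = 4
28 − 32 = -4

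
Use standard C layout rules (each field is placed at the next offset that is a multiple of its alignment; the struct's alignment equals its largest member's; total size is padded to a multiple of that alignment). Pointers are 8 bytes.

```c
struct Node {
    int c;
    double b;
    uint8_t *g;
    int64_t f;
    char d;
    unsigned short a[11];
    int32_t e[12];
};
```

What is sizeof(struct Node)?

0..4  c  (4B, 4-aligned)
4..8  -- padding (4B)
8..16  b  (8B, 8-aligned)
16..24  g  (8B, 8-aligned)
24..32  f  (8B, 8-aligned)
32..33  d  (1B, 1-aligned)
33..34  -- padding (1B)
34..56  a  (22B, 2-aligned)
56..104  e  (48B, 4-aligned)
sizeof = 104, alignof = 8

104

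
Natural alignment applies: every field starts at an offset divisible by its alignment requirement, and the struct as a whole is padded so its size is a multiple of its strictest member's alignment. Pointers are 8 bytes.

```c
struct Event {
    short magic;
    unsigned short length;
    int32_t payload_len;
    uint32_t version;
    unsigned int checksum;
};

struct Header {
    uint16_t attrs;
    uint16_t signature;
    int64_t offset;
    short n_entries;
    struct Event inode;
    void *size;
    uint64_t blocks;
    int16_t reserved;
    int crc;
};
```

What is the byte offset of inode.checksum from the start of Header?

32

Event: magic at 0 (size 2, align 2) → ends 2; length at 2 (size 2, align 2) → ends 4; payload_len at 4 (size 4, align 4) → ends 8; version at 8 (size 4, align 4) → ends 12; checksum at 12 (size 4, align 4) → ends 16; total 16 bytes, alignment 4
attrs at 0 (size 2, align 2) → ends 2
signature at 2 (size 2, align 2) → ends 4
pad 4 to align 8 for offset
offset at 8 (size 8, align 8) → ends 16
n_entries at 16 (size 2, align 2) → ends 18
pad 2 to align 4 for inode
inode at 20 (size 16, align 4) → ends 36
within Event: checksum at 12
20 + 12 = 32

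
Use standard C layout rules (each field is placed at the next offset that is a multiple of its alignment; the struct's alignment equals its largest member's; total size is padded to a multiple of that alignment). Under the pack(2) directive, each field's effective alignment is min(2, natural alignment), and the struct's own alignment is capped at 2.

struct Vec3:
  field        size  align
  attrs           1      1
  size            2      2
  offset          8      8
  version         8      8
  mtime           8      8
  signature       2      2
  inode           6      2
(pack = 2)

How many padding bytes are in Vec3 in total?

1

@0: attrs [1B, align 1] → 1
+1 pad (align 2)
@2: size [2B, align 2] → 4
@4: offset [8B, align 2] → 12
@12: version [8B, align 2] → 20
@20: mtime [8B, align 2] → 28
@28: signature [2B, align 2] → 30
@30: inode [6B, align 2] → 36
size 36, align 2
data bytes 35, size 36 → padding 1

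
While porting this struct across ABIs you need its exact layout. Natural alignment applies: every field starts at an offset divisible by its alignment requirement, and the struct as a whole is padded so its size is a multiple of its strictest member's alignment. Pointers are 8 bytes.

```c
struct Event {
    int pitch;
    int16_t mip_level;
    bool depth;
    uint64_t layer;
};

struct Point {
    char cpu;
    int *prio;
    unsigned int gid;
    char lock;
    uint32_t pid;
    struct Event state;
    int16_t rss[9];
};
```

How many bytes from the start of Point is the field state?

32

Event: pitch at 0 (size 4, align 4) → ends 4; mip_level at 4 (size 2, align 2) → ends 6; depth at 6 (size 1, align 1) → ends 7; pad 1 to align 8 for layer; layer at 8 (size 8, align 8) → ends 16; total 16 bytes, alignment 8
cpu at 0 (size 1, align 1) → ends 1
pad 7 to align 8 for prio
prio at 8 (size 8, align 8) → ends 16
gid at 16 (size 4, align 4) → ends 20
lock at 20 (size 1, align 1) → ends 21
pad 3 to align 4 for pid
pid at 24 (size 4, align 4) → ends 28
pad 4 to align 8 for state
state at 32 (size 16, align 8) → ends 48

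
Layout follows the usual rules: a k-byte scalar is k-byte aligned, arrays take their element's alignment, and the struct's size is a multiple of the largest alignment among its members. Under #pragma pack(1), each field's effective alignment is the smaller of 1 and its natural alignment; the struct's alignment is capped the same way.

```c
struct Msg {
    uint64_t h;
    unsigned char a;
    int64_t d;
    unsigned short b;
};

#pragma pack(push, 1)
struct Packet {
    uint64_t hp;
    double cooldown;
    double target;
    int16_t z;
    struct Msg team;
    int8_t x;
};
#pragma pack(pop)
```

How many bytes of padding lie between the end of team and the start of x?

Msg: @0: h [8B, align 8] → 8; @8: a [1B, align 1] → 9; +7 pad (align 8); @16: d [8B, align 8] → 24; @24: b [2B, align 2] → 26; +6 tail pad (align 8); size 32, align 8
@0: hp [8B, align 1] → 8
@8: cooldown [8B, align 1] → 16
@16: target [8B, align 1] → 24
@24: z [2B, align 1] → 26
@26: team [32B, align 1] → 58
@58: x [1B, align 1] → 59

0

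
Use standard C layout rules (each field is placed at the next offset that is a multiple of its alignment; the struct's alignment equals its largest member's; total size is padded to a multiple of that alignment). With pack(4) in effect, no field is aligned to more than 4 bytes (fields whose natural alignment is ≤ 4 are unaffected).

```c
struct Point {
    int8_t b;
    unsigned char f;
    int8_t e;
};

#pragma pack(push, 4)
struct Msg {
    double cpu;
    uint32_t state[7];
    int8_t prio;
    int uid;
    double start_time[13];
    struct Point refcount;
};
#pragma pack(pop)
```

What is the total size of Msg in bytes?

152 bytes

Point: b at 0 (size 1, align 1) → ends 1; f at 1 (size 1, align 1) → ends 2; e at 2 (size 1, align 1) → ends 3; total 3 bytes, alignment 1
cpu at 0 (size 8, align 4) → ends 8
state at 8 (size 28, align 4) → ends 36
prio at 36 (size 1, align 1) → ends 37
pad 3 to align 4 for uid
uid at 40 (size 4, align 4) → ends 44
start_time at 44 (size 104, align 4) → ends 148
refcount at 148 (size 3, align 1) → ends 151
tail pad 1 to reach multiple of 4
total 152 bytes, alignment 4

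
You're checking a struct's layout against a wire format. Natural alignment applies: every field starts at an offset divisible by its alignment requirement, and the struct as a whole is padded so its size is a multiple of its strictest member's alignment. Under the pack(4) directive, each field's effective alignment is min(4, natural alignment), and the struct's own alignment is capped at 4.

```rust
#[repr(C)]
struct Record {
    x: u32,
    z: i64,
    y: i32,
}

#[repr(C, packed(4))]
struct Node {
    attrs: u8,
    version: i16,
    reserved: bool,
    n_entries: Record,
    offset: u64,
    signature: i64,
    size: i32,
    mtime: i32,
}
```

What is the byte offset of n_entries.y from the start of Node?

24

Record: @0: x [4B, align 4] → 4; +4 pad (align 8); @8: z [8B, align 8] → 16; @16: y [4B, align 4] → 20; +4 tail pad (align 8); size 24, align 8
@0: attrs [1B, align 1] → 1
+1 pad (align 2)
@2: version [2B, align 2] → 4
@4: reserved [1B, align 1] → 5
+3 pad (align 4)
@8: n_entries [24B, align 4] → 32
within Record: y at 16
8 + 16 = 24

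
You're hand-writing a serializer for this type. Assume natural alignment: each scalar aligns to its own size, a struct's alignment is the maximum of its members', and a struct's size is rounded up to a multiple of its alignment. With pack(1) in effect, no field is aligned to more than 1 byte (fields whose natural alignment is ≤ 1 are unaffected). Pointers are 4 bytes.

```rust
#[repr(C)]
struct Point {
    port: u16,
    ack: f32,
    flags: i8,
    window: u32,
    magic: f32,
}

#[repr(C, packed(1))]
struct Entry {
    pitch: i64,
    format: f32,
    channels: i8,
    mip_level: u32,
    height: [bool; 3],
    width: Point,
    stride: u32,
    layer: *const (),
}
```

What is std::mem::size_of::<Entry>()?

Point: 0..2  port  (2B, 2-aligned); 2..4  -- padding (2B); 4..8  ack  (4B, 4-aligned); 8..9  flags  (1B, 1-aligned); 9..12  -- padding (3B); 12..16  window  (4B, 4-aligned); 16..20  magic  (4B, 4-aligned); sizeof = 20, alignof = 4
0..8  pitch  (8B, 1-aligned)
8..12  format  (4B, 1-aligned)
12..13  channels  (1B, 1-aligned)
13..17  mip_level  (4B, 1-aligned)
17..20  height  (3B, 1-aligned)
20..40  width  (20B, 1-aligned)
40..44  stride  (4B, 1-aligned)
44..48  layer  (4B, 1-aligned)
sizeof = 48, alignof = 1

48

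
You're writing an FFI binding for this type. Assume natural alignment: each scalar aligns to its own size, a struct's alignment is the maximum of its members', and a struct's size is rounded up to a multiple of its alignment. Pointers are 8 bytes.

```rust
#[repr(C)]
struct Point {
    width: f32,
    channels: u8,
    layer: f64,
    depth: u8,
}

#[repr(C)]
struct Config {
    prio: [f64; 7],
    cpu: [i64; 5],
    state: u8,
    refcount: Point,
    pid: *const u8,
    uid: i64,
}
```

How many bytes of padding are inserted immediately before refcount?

Point: width at 0 (size 4, align 4) → ends 4; channels at 4 (size 1, align 1) → ends 5; pad 3 to align 8 for layer; layer at 8 (size 8, align 8) → ends 16; depth at 16 (size 1, align 1) → ends 17; tail pad 7 to reach multiple of 8; total 24 bytes, alignment 8
prio at 0 (size 56, align 8) → ends 56
cpu at 56 (size 40, align 8) → ends 96
state at 96 (size 1, align 1) → ends 97
pad 7 to align 8 for refcount
refcount at 104 (size 24, align 8) → ends 128

7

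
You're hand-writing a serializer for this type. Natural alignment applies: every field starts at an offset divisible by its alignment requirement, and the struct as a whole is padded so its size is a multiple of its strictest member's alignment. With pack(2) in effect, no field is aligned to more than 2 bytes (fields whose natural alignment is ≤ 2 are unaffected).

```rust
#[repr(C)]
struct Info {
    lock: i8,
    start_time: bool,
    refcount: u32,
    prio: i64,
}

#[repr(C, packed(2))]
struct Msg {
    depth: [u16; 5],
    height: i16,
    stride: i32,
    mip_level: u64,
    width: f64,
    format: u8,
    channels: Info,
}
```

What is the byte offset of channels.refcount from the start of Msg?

38

Info: lock at 0 (size 1, align 1) → ends 1; start_time at 1 (size 1, align 1) → ends 2; pad 2 to align 4 for refcount; refcount at 4 (size 4, align 4) → ends 8; prio at 8 (size 8, align 8) → ends 16; total 16 bytes, alignment 8
depth at 0 (size 10, align 2) → ends 10
height at 10 (size 2, align 2) → ends 12
stride at 12 (size 4, align 2) → ends 16
mip_level at 16 (size 8, align 2) → ends 24
width at 24 (size 8, align 2) → ends 32
format at 32 (size 1, align 1) → ends 33
pad 1 to align 2 for channels
channels at 34 (size 16, align 2) → ends 50
within Info: refcount at 4
34 + 4 = 38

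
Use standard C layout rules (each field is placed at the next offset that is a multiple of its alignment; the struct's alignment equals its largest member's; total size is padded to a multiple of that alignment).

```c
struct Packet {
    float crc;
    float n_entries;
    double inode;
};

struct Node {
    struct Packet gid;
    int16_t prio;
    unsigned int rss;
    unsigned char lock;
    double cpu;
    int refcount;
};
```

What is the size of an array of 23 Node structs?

Packet: crc at 0 (size 4, align 4) → ends 4; n_entries at 4 (size 4, align 4) → ends 8; inode at 8 (size 8, align 8) → ends 16; total 16 bytes, alignment 8
gid at 0 (size 16, align 8) → ends 16
prio at 16 (size 2, align 2) → ends 18
pad 2 to align 4 for rss
rss at 20 (size 4, align 4) → ends 24
lock at 24 (size 1, align 1) → ends 25
pad 7 to align 8 for cpu
cpu at 32 (size 8, align 8) → ends 40
refcount at 40 (size 4, align 4) → ends 44
tail pad 4 to reach multiple of 8
total 48 bytes, alignment 8
array of 23: 23 × 48 = 1104

1104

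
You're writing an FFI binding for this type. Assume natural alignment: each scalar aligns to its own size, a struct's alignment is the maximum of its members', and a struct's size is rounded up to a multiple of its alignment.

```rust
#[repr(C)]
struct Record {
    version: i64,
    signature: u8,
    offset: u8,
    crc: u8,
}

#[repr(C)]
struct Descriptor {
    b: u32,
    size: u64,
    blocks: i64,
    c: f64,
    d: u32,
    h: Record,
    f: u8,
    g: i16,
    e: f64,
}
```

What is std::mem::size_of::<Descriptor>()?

Record: @0: version [8B, align 8] → 8; @8: signature [1B, align 1] → 9; @9: offset [1B, align 1] → 10; @10: crc [1B, align 1] → 11; +5 tail pad (align 8); size 16, align 8
@0: b [4B, align 4] → 4
+4 pad (align 8)
@8: size [8B, align 8] → 16
@16: blocks [8B, align 8] → 24
@24: c [8B, align 8] → 32
@32: d [4B, align 4] → 36
+4 pad (align 8)
@40: h [16B, align 8] → 56
@56: f [1B, align 1] → 57
+1 pad (align 2)
@58: g [2B, align 2] → 60
+4 pad (align 8)
@64: e [8B, align 8] → 72
size 72, align 8

72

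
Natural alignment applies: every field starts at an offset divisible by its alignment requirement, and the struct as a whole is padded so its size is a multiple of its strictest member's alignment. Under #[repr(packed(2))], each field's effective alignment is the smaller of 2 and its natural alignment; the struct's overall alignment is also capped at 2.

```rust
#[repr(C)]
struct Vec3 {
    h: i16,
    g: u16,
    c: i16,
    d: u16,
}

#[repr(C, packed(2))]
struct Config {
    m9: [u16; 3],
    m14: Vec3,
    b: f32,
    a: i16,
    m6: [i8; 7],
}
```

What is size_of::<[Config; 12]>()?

Vec3: 0..2  h  (2B, 2-aligned); 2..4  g  (2B, 2-aligned); 4..6  c  (2B, 2-aligned); 6..8  d  (2B, 2-aligned); sizeof = 8, alignof = 2
0..6  m9  (6B, 2-aligned)
6..14  m14  (8B, 2-aligned)
14..18  b  (4B, 2-aligned)
18..20  a  (2B, 2-aligned)
20..27  m6  (7B, 1-aligned)
27..28  -- tail padding (1B)
sizeof = 28, alignof = 2
array of 12: 12 × 28 = 336

336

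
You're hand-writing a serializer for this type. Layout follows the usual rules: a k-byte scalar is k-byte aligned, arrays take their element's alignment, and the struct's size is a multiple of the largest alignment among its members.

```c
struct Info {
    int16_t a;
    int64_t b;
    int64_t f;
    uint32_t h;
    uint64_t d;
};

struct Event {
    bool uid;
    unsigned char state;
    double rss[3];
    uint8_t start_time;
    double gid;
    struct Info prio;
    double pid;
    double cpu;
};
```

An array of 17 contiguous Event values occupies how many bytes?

Info: @0: a [2B, align 2] → 2; +6 pad (align 8); @8: b [8B, align 8] → 16; @16: f [8B, align 8] → 24; @24: h [4B, align 4] → 28; +4 pad (align 8); @32: d [8B, align 8] → 40; size 40, align 8
@0: uid [1B, align 1] → 1
@1: state [1B, align 1] → 2
+6 pad (align 8)
@8: rss [24B, align 8] → 32
@32: start_time [1B, align 1] → 33
+7 pad (align 8)
@40: gid [8B, align 8] → 48
@48: prio [40B, align 8] → 88
@88: pid [8B, align 8] → 96
@96: cpu [8B, align 8] → 104
size 104, align 8
array of 17: 17 × 104 = 1768

1768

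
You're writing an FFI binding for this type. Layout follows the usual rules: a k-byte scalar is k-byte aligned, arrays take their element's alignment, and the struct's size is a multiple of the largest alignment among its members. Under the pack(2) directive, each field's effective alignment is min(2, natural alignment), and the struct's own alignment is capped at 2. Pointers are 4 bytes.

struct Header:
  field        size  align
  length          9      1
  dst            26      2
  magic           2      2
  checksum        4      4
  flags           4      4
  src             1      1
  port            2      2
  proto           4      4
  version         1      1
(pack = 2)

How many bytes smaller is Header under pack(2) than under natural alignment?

natural layout:
  0..9  length  (9B, 1-aligned)
  9..10  -- padding (1B)
  10..36  dst  (26B, 2-aligned)
  36..38  magic  (2B, 2-aligned)
  38..40  -- padding (2B)
  40..44  checksum  (4B, 4-aligned)
  44..48  flags  (4B, 4-aligned)
  48..49  src  (1B, 1-aligned)
  49..50  -- padding (1B)
  50..52  port  (2B, 2-aligned)
  52..56  proto  (4B, 4-aligned)
  56..57  version  (1B, 1-aligned)
  57..60  -- tail padding (3B)
  sizeof = 60, alignof = 4
packed(2) layout:
  0..9  length  (9B, 1-aligned)
  9..10  -- padding (1B)
  10..36  dst  (26B, 2-aligned)
  36..38  magic  (2B, 2-aligned)
  38..42  checksum  (4B, 2-aligned)
  42..46  flags  (4B, 2-aligned)
  46..47  src  (1B, 1-aligned)
  47..48  -- padding (1B)
  48..50  port  (2B, 2-aligned)
  50..54  proto  (4B, 2-aligned)
  54..55  version  (1B, 1-aligned)
  55..56  -- tail padding (1B)
  sizeof = 56, alignof = 2
60 − 56 = 4

4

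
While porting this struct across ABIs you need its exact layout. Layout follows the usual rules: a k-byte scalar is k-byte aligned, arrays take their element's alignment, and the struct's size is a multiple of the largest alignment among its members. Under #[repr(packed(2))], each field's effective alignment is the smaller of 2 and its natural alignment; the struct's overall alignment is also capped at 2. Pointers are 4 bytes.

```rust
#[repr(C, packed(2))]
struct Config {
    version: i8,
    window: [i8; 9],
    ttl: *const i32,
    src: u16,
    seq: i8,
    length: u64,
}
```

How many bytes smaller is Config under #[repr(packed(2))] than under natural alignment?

6

natural layout:
  @0: version [1B, align 1] → 1
  @1: window [9B, align 1] → 10
  +2 pad (align 4)
  @12: ttl [4B, align 4] → 16
  @16: src [2B, align 2] → 18
  @18: seq [1B, align 1] → 19
  +5 pad (align 8)
  @24: length [8B, align 8] → 32
  size 32, align 8
packed(2) layout:
  @0: version [1B, align 1] → 1
  @1: window [9B, align 1] → 10
  @10: ttl [4B, align 2] → 14
  @14: src [2B, align 2] → 16
  @16: seq [1B, align 1] → 17
  +1 pad (align 2)
  @18: length [8B, align 2] → 26
  size 26, align 2
32 − 26 = 6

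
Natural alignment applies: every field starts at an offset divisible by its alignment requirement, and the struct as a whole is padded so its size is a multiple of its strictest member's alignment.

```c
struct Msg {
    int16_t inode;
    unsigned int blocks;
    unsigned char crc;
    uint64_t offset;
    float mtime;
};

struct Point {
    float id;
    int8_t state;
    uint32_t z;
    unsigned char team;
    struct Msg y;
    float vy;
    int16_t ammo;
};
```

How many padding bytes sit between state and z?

3

Msg: inode at 0 (size 2, align 2) → ends 2; pad 2 to align 4 for blocks; blocks at 4 (size 4, align 4) → ends 8; crc at 8 (size 1, align 1) → ends 9; pad 7 to align 8 for offset; offset at 16 (size 8, align 8) → ends 24; mtime at 24 (size 4, align 4) → ends 28; tail pad 4 to reach multiple of 8; total 32 bytes, alignment 8
id at 0 (size 4, align 4) → ends 4
state at 4 (size 1, align 1) → ends 5
pad 3 to align 4 for z
z at 8 (size 4, align 4) → ends 12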